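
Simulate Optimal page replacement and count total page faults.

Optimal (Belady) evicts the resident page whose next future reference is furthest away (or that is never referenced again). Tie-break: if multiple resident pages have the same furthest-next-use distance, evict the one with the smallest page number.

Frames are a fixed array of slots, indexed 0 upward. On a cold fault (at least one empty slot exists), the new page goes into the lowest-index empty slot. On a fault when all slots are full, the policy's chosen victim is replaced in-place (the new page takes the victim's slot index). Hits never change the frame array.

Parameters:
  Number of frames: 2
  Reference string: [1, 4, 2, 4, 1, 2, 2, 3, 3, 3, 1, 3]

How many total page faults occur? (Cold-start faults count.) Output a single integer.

Step 0: ref 1 → FAULT, frames=[1,-]
Step 1: ref 4 → FAULT, frames=[1,4]
Step 2: ref 2 → FAULT (evict 1), frames=[2,4]
Step 3: ref 4 → HIT, frames=[2,4]
Step 4: ref 1 → FAULT (evict 4), frames=[2,1]
Step 5: ref 2 → HIT, frames=[2,1]
Step 6: ref 2 → HIT, frames=[2,1]
Step 7: ref 3 → FAULT (evict 2), frames=[3,1]
Step 8: ref 3 → HIT, frames=[3,1]
Step 9: ref 3 → HIT, frames=[3,1]
Step 10: ref 1 → HIT, frames=[3,1]
Step 11: ref 3 → HIT, frames=[3,1]
Total faults: 5

Answer: 5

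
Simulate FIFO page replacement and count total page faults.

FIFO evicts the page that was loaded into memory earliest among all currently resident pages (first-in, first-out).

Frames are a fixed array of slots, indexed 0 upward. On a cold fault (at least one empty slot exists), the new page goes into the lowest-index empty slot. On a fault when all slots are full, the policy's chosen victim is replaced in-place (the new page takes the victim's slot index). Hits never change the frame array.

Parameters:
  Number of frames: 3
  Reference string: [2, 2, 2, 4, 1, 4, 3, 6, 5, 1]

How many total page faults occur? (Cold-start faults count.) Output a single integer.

Step 0: ref 2 → FAULT, frames=[2,-,-]
Step 1: ref 2 → HIT, frames=[2,-,-]
Step 2: ref 2 → HIT, frames=[2,-,-]
Step 3: ref 4 → FAULT, frames=[2,4,-]
Step 4: ref 1 → FAULT, frames=[2,4,1]
Step 5: ref 4 → HIT, frames=[2,4,1]
Step 6: ref 3 → FAULT (evict 2), frames=[3,4,1]
Step 7: ref 6 → FAULT (evict 4), frames=[3,6,1]
Step 8: ref 5 → FAULT (evict 1), frames=[3,6,5]
Step 9: ref 1 → FAULT (evict 3), frames=[1,6,5]
Total faults: 7

Answer: 7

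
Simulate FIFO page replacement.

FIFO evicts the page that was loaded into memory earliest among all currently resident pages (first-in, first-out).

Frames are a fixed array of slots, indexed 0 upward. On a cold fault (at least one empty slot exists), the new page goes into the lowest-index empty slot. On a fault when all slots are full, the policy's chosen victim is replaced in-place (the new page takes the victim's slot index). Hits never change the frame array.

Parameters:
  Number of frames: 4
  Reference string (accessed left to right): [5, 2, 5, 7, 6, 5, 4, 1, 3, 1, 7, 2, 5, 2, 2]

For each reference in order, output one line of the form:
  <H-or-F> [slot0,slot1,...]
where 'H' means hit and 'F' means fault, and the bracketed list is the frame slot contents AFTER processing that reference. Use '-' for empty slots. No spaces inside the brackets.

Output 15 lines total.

F [5,-,-,-]
F [5,2,-,-]
H [5,2,-,-]
F [5,2,7,-]
F [5,2,7,6]
H [5,2,7,6]
F [4,2,7,6]
F [4,1,7,6]
F [4,1,3,6]
H [4,1,3,6]
F [4,1,3,7]
F [2,1,3,7]
F [2,5,3,7]
H [2,5,3,7]
H [2,5,3,7]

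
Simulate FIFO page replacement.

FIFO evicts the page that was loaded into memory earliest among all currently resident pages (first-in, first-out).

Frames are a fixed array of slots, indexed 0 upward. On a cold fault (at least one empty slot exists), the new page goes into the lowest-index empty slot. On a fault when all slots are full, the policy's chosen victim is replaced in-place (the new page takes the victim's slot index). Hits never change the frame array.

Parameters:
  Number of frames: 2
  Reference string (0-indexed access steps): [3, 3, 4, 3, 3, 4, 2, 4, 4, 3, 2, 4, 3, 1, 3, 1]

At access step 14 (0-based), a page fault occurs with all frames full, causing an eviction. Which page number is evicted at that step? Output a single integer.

Answer: 4

Derivation:
Step 0: ref 3 -> FAULT, frames=[3,-]
Step 1: ref 3 -> HIT, frames=[3,-]
Step 2: ref 4 -> FAULT, frames=[3,4]
Step 3: ref 3 -> HIT, frames=[3,4]
Step 4: ref 3 -> HIT, frames=[3,4]
Step 5: ref 4 -> HIT, frames=[3,4]
Step 6: ref 2 -> FAULT, evict 3, frames=[2,4]
Step 7: ref 4 -> HIT, frames=[2,4]
Step 8: ref 4 -> HIT, frames=[2,4]
Step 9: ref 3 -> FAULT, evict 4, frames=[2,3]
Step 10: ref 2 -> HIT, frames=[2,3]
Step 11: ref 4 -> FAULT, evict 2, frames=[4,3]
Step 12: ref 3 -> HIT, frames=[4,3]
Step 13: ref 1 -> FAULT, evict 3, frames=[4,1]
Step 14: ref 3 -> FAULT, evict 4, frames=[3,1]
At step 14: evicted page 4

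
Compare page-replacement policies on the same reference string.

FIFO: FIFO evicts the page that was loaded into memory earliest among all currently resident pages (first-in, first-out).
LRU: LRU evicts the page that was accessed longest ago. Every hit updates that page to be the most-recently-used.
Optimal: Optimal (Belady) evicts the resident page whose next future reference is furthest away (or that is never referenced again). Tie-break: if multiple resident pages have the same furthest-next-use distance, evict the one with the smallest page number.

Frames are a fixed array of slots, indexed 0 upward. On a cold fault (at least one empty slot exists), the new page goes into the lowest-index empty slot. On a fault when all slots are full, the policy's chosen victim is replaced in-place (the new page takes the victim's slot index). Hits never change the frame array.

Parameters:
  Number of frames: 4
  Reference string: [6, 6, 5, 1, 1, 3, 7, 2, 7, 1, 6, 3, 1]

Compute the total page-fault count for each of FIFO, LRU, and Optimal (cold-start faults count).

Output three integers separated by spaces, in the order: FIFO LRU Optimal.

Answer: 8 8 7

Derivation:
--- FIFO ---
  step 0: ref 6 -> FAULT, frames=[6,-,-,-] (faults so far: 1)
  step 1: ref 6 -> HIT, frames=[6,-,-,-] (faults so far: 1)
  step 2: ref 5 -> FAULT, frames=[6,5,-,-] (faults so far: 2)
  step 3: ref 1 -> FAULT, frames=[6,5,1,-] (faults so far: 3)
  step 4: ref 1 -> HIT, frames=[6,5,1,-] (faults so far: 3)
  step 5: ref 3 -> FAULT, frames=[6,5,1,3] (faults so far: 4)
  step 6: ref 7 -> FAULT, evict 6, frames=[7,5,1,3] (faults so far: 5)
  step 7: ref 2 -> FAULT, evict 5, frames=[7,2,1,3] (faults so far: 6)
  step 8: ref 7 -> HIT, frames=[7,2,1,3] (faults so far: 6)
  step 9: ref 1 -> HIT, frames=[7,2,1,3] (faults so far: 6)
  step 10: ref 6 -> FAULT, evict 1, frames=[7,2,6,3] (faults so far: 7)
  step 11: ref 3 -> HIT, frames=[7,2,6,3] (faults so far: 7)
  step 12: ref 1 -> FAULT, evict 3, frames=[7,2,6,1] (faults so far: 8)
  FIFO total faults: 8
--- LRU ---
  step 0: ref 6 -> FAULT, frames=[6,-,-,-] (faults so far: 1)
  step 1: ref 6 -> HIT, frames=[6,-,-,-] (faults so far: 1)
  step 2: ref 5 -> FAULT, frames=[6,5,-,-] (faults so far: 2)
  step 3: ref 1 -> FAULT, frames=[6,5,1,-] (faults so far: 3)
  step 4: ref 1 -> HIT, frames=[6,5,1,-] (faults so far: 3)
  step 5: ref 3 -> FAULT, frames=[6,5,1,3] (faults so far: 4)
  step 6: ref 7 -> FAULT, evict 6, frames=[7,5,1,3] (faults so far: 5)
  step 7: ref 2 -> FAULT, evict 5, frames=[7,2,1,3] (faults so far: 6)
  step 8: ref 7 -> HIT, frames=[7,2,1,3] (faults so far: 6)
  step 9: ref 1 -> HIT, frames=[7,2,1,3] (faults so far: 6)
  step 10: ref 6 -> FAULT, evict 3, frames=[7,2,1,6] (faults so far: 7)
  step 11: ref 3 -> FAULT, evict 2, frames=[7,3,1,6] (faults so far: 8)
  step 12: ref 1 -> HIT, frames=[7,3,1,6] (faults so far: 8)
  LRU total faults: 8
--- Optimal ---
  step 0: ref 6 -> FAULT, frames=[6,-,-,-] (faults so far: 1)
  step 1: ref 6 -> HIT, frames=[6,-,-,-] (faults so far: 1)
  step 2: ref 5 -> FAULT, frames=[6,5,-,-] (faults so far: 2)
  step 3: ref 1 -> FAULT, frames=[6,5,1,-] (faults so far: 3)
  step 4: ref 1 -> HIT, frames=[6,5,1,-] (faults so far: 3)
  step 5: ref 3 -> FAULT, frames=[6,5,1,3] (faults so far: 4)
  step 6: ref 7 -> FAULT, evict 5, frames=[6,7,1,3] (faults so far: 5)
  step 7: ref 2 -> FAULT, evict 3, frames=[6,7,1,2] (faults so far: 6)
  step 8: ref 7 -> HIT, frames=[6,7,1,2] (faults so far: 6)
  step 9: ref 1 -> HIT, frames=[6,7,1,2] (faults so far: 6)
  step 10: ref 6 -> HIT, frames=[6,7,1,2] (faults so far: 6)
  step 11: ref 3 -> FAULT, evict 2, frames=[6,7,1,3] (faults so far: 7)
  step 12: ref 1 -> HIT, frames=[6,7,1,3] (faults so far: 7)
  Optimal total faults: 7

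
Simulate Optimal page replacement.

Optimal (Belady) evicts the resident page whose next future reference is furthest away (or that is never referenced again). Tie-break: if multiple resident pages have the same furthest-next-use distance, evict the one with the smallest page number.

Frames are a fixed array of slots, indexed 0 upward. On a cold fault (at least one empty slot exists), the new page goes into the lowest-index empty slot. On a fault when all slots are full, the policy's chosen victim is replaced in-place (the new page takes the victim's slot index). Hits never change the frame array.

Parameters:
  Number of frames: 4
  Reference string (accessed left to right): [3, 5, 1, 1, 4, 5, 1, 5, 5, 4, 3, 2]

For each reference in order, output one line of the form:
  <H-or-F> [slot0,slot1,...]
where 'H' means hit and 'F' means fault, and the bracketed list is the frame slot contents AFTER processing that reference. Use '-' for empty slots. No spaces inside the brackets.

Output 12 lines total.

F [3,-,-,-]
F [3,5,-,-]
F [3,5,1,-]
H [3,5,1,-]
F [3,5,1,4]
H [3,5,1,4]
H [3,5,1,4]
H [3,5,1,4]
H [3,5,1,4]
H [3,5,1,4]
H [3,5,1,4]
F [3,5,2,4]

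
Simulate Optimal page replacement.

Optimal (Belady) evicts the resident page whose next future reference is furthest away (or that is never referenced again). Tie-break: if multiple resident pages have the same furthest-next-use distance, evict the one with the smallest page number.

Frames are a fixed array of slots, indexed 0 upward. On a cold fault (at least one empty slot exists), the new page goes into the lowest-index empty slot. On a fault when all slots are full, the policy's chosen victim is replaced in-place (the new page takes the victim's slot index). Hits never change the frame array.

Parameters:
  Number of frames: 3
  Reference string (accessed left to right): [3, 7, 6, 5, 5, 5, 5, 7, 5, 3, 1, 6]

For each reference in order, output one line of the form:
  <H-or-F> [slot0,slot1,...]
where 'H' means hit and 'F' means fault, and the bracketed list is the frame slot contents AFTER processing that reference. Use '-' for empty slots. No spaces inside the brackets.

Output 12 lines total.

F [3,-,-]
F [3,7,-]
F [3,7,6]
F [3,7,5]
H [3,7,5]
H [3,7,5]
H [3,7,5]
H [3,7,5]
H [3,7,5]
H [3,7,5]
F [1,7,5]
F [6,7,5]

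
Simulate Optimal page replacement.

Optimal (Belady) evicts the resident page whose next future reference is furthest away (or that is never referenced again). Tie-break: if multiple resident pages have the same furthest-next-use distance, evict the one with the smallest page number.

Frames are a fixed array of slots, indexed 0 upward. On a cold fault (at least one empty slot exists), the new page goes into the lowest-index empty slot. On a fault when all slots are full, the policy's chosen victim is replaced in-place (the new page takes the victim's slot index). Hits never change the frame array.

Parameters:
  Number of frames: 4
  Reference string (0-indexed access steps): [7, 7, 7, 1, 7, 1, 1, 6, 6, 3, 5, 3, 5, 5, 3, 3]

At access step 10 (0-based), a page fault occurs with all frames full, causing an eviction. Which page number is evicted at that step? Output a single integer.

Answer: 1

Derivation:
Step 0: ref 7 -> FAULT, frames=[7,-,-,-]
Step 1: ref 7 -> HIT, frames=[7,-,-,-]
Step 2: ref 7 -> HIT, frames=[7,-,-,-]
Step 3: ref 1 -> FAULT, frames=[7,1,-,-]
Step 4: ref 7 -> HIT, frames=[7,1,-,-]
Step 5: ref 1 -> HIT, frames=[7,1,-,-]
Step 6: ref 1 -> HIT, frames=[7,1,-,-]
Step 7: ref 6 -> FAULT, frames=[7,1,6,-]
Step 8: ref 6 -> HIT, frames=[7,1,6,-]
Step 9: ref 3 -> FAULT, frames=[7,1,6,3]
Step 10: ref 5 -> FAULT, evict 1, frames=[7,5,6,3]
At step 10: evicted page 1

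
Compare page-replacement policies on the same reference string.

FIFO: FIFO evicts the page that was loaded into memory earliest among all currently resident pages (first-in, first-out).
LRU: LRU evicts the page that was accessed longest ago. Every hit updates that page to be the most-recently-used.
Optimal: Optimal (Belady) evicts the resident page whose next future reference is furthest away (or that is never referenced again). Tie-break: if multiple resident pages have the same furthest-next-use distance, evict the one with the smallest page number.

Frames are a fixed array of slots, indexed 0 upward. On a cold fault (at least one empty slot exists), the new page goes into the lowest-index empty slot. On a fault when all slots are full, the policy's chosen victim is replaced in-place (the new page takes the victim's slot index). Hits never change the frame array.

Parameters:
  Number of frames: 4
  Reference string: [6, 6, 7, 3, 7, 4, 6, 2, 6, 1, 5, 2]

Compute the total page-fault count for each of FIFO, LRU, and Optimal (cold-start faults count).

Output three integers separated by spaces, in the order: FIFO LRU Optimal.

Answer: 8 7 7

Derivation:
--- FIFO ---
  step 0: ref 6 -> FAULT, frames=[6,-,-,-] (faults so far: 1)
  step 1: ref 6 -> HIT, frames=[6,-,-,-] (faults so far: 1)
  step 2: ref 7 -> FAULT, frames=[6,7,-,-] (faults so far: 2)
  step 3: ref 3 -> FAULT, frames=[6,7,3,-] (faults so far: 3)
  step 4: ref 7 -> HIT, frames=[6,7,3,-] (faults so far: 3)
  step 5: ref 4 -> FAULT, frames=[6,7,3,4] (faults so far: 4)
  step 6: ref 6 -> HIT, frames=[6,7,3,4] (faults so far: 4)
  step 7: ref 2 -> FAULT, evict 6, frames=[2,7,3,4] (faults so far: 5)
  step 8: ref 6 -> FAULT, evict 7, frames=[2,6,3,4] (faults so far: 6)
  step 9: ref 1 -> FAULT, evict 3, frames=[2,6,1,4] (faults so far: 7)
  step 10: ref 5 -> FAULT, evict 4, frames=[2,6,1,5] (faults so far: 8)
  step 11: ref 2 -> HIT, frames=[2,6,1,5] (faults so far: 8)
  FIFO total faults: 8
--- LRU ---
  step 0: ref 6 -> FAULT, frames=[6,-,-,-] (faults so far: 1)
  step 1: ref 6 -> HIT, frames=[6,-,-,-] (faults so far: 1)
  step 2: ref 7 -> FAULT, frames=[6,7,-,-] (faults so far: 2)
  step 3: ref 3 -> FAULT, frames=[6,7,3,-] (faults so far: 3)
  step 4: ref 7 -> HIT, frames=[6,7,3,-] (faults so far: 3)
  step 5: ref 4 -> FAULT, frames=[6,7,3,4] (faults so far: 4)
  step 6: ref 6 -> HIT, frames=[6,7,3,4] (faults so far: 4)
  step 7: ref 2 -> FAULT, evict 3, frames=[6,7,2,4] (faults so far: 5)
  step 8: ref 6 -> HIT, frames=[6,7,2,4] (faults so far: 5)
  step 9: ref 1 -> FAULT, evict 7, frames=[6,1,2,4] (faults so far: 6)
  step 10: ref 5 -> FAULT, evict 4, frames=[6,1,2,5] (faults so far: 7)
  step 11: ref 2 -> HIT, frames=[6,1,2,5] (faults so far: 7)
  LRU total faults: 7
--- Optimal ---
  step 0: ref 6 -> FAULT, frames=[6,-,-,-] (faults so far: 1)
  step 1: ref 6 -> HIT, frames=[6,-,-,-] (faults so far: 1)
  step 2: ref 7 -> FAULT, frames=[6,7,-,-] (faults so far: 2)
  step 3: ref 3 -> FAULT, frames=[6,7,3,-] (faults so far: 3)
  step 4: ref 7 -> HIT, frames=[6,7,3,-] (faults so far: 3)
  step 5: ref 4 -> FAULT, frames=[6,7,3,4] (faults so far: 4)
  step 6: ref 6 -> HIT, frames=[6,7,3,4] (faults so far: 4)
  step 7: ref 2 -> FAULT, evict 3, frames=[6,7,2,4] (faults so far: 5)
  step 8: ref 6 -> HIT, frames=[6,7,2,4] (faults so far: 5)
  step 9: ref 1 -> FAULT, evict 4, frames=[6,7,2,1] (faults so far: 6)
  step 10: ref 5 -> FAULT, evict 1, frames=[6,7,2,5] (faults so far: 7)
  step 11: ref 2 -> HIT, frames=[6,7,2,5] (faults so far: 7)
  Optimal total faults: 7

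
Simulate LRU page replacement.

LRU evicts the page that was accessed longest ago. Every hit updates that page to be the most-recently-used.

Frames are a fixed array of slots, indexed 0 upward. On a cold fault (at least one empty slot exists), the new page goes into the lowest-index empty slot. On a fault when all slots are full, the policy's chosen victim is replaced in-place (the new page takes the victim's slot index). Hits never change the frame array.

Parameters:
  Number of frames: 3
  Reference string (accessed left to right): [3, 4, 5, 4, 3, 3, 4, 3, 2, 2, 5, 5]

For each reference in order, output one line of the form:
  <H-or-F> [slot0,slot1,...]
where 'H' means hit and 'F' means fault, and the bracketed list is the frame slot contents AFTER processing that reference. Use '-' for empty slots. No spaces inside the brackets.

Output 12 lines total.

F [3,-,-]
F [3,4,-]
F [3,4,5]
H [3,4,5]
H [3,4,5]
H [3,4,5]
H [3,4,5]
H [3,4,5]
F [3,4,2]
H [3,4,2]
F [3,5,2]
H [3,5,2]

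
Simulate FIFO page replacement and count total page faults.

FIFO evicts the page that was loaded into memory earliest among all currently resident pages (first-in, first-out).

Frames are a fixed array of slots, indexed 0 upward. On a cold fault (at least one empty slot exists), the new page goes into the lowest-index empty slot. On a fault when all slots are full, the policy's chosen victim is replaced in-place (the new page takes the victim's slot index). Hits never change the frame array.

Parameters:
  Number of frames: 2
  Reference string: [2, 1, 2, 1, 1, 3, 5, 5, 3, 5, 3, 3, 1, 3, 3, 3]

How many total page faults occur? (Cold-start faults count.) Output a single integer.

Answer: 6

Derivation:
Step 0: ref 2 → FAULT, frames=[2,-]
Step 1: ref 1 → FAULT, frames=[2,1]
Step 2: ref 2 → HIT, frames=[2,1]
Step 3: ref 1 → HIT, frames=[2,1]
Step 4: ref 1 → HIT, frames=[2,1]
Step 5: ref 3 → FAULT (evict 2), frames=[3,1]
Step 6: ref 5 → FAULT (evict 1), frames=[3,5]
Step 7: ref 5 → HIT, frames=[3,5]
Step 8: ref 3 → HIT, frames=[3,5]
Step 9: ref 5 → HIT, frames=[3,5]
Step 10: ref 3 → HIT, frames=[3,5]
Step 11: ref 3 → HIT, frames=[3,5]
Step 12: ref 1 → FAULT (evict 3), frames=[1,5]
Step 13: ref 3 → FAULT (evict 5), frames=[1,3]
Step 14: ref 3 → HIT, frames=[1,3]
Step 15: ref 3 → HIT, frames=[1,3]
Total faults: 6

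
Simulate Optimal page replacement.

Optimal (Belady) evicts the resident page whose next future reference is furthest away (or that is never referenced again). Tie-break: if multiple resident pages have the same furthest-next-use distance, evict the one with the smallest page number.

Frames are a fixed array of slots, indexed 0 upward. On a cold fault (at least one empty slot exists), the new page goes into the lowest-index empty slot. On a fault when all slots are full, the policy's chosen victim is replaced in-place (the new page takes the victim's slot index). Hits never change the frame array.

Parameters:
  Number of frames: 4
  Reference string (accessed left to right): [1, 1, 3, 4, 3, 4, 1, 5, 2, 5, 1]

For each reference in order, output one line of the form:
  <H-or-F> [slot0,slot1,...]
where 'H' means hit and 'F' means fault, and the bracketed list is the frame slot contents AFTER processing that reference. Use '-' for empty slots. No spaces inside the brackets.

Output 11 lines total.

F [1,-,-,-]
H [1,-,-,-]
F [1,3,-,-]
F [1,3,4,-]
H [1,3,4,-]
H [1,3,4,-]
H [1,3,4,-]
F [1,3,4,5]
F [1,2,4,5]
H [1,2,4,5]
H [1,2,4,5]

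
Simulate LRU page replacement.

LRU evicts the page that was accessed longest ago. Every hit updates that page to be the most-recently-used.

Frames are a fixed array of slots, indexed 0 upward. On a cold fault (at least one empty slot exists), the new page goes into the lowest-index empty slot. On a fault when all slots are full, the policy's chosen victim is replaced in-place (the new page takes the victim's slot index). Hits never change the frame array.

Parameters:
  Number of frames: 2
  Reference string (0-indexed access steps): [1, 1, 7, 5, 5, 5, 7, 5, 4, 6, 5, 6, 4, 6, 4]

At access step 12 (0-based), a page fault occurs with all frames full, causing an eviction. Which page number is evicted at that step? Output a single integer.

Answer: 5

Derivation:
Step 0: ref 1 -> FAULT, frames=[1,-]
Step 1: ref 1 -> HIT, frames=[1,-]
Step 2: ref 7 -> FAULT, frames=[1,7]
Step 3: ref 5 -> FAULT, evict 1, frames=[5,7]
Step 4: ref 5 -> HIT, frames=[5,7]
Step 5: ref 5 -> HIT, frames=[5,7]
Step 6: ref 7 -> HIT, frames=[5,7]
Step 7: ref 5 -> HIT, frames=[5,7]
Step 8: ref 4 -> FAULT, evict 7, frames=[5,4]
Step 9: ref 6 -> FAULT, evict 5, frames=[6,4]
Step 10: ref 5 -> FAULT, evict 4, frames=[6,5]
Step 11: ref 6 -> HIT, frames=[6,5]
Step 12: ref 4 -> FAULT, evict 5, frames=[6,4]
At step 12: evicted page 5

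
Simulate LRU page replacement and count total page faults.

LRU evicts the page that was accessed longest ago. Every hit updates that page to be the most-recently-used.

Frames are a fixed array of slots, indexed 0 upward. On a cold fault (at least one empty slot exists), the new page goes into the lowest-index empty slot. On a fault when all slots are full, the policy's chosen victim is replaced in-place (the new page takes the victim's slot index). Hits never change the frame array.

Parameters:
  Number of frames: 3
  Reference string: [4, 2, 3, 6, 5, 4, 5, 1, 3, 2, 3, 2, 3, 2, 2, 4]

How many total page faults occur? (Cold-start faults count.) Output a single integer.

Answer: 10

Derivation:
Step 0: ref 4 → FAULT, frames=[4,-,-]
Step 1: ref 2 → FAULT, frames=[4,2,-]
Step 2: ref 3 → FAULT, frames=[4,2,3]
Step 3: ref 6 → FAULT (evict 4), frames=[6,2,3]
Step 4: ref 5 → FAULT (evict 2), frames=[6,5,3]
Step 5: ref 4 → FAULT (evict 3), frames=[6,5,4]
Step 6: ref 5 → HIT, frames=[6,5,4]
Step 7: ref 1 → FAULT (evict 6), frames=[1,5,4]
Step 8: ref 3 → FAULT (evict 4), frames=[1,5,3]
Step 9: ref 2 → FAULT (evict 5), frames=[1,2,3]
Step 10: ref 3 → HIT, frames=[1,2,3]
Step 11: ref 2 → HIT, frames=[1,2,3]
Step 12: ref 3 → HIT, frames=[1,2,3]
Step 13: ref 2 → HIT, frames=[1,2,3]
Step 14: ref 2 → HIT, frames=[1,2,3]
Step 15: ref 4 → FAULT (evict 1), frames=[4,2,3]
Total faults: 10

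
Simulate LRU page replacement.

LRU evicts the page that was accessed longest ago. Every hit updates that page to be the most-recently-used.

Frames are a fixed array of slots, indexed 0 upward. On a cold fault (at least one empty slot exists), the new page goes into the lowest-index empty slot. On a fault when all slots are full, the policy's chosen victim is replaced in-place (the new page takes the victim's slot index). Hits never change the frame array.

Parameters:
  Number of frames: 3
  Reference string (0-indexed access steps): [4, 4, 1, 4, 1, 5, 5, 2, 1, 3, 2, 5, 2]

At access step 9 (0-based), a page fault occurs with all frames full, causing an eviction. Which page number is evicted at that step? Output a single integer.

Answer: 5

Derivation:
Step 0: ref 4 -> FAULT, frames=[4,-,-]
Step 1: ref 4 -> HIT, frames=[4,-,-]
Step 2: ref 1 -> FAULT, frames=[4,1,-]
Step 3: ref 4 -> HIT, frames=[4,1,-]
Step 4: ref 1 -> HIT, frames=[4,1,-]
Step 5: ref 5 -> FAULT, frames=[4,1,5]
Step 6: ref 5 -> HIT, frames=[4,1,5]
Step 7: ref 2 -> FAULT, evict 4, frames=[2,1,5]
Step 8: ref 1 -> HIT, frames=[2,1,5]
Step 9: ref 3 -> FAULT, evict 5, frames=[2,1,3]
At step 9: evicted page 5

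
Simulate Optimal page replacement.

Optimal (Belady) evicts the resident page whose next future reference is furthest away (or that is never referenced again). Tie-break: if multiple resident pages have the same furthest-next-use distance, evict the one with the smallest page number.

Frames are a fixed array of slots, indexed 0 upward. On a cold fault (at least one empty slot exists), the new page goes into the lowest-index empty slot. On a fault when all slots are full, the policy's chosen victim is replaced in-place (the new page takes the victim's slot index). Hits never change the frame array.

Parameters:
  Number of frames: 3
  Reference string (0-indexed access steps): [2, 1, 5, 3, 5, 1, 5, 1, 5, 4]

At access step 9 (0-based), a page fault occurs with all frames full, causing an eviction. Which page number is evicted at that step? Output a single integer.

Answer: 1

Derivation:
Step 0: ref 2 -> FAULT, frames=[2,-,-]
Step 1: ref 1 -> FAULT, frames=[2,1,-]
Step 2: ref 5 -> FAULT, frames=[2,1,5]
Step 3: ref 3 -> FAULT, evict 2, frames=[3,1,5]
Step 4: ref 5 -> HIT, frames=[3,1,5]
Step 5: ref 1 -> HIT, frames=[3,1,5]
Step 6: ref 5 -> HIT, frames=[3,1,5]
Step 7: ref 1 -> HIT, frames=[3,1,5]
Step 8: ref 5 -> HIT, frames=[3,1,5]
Step 9: ref 4 -> FAULT, evict 1, frames=[3,4,5]
At step 9: evicted page 1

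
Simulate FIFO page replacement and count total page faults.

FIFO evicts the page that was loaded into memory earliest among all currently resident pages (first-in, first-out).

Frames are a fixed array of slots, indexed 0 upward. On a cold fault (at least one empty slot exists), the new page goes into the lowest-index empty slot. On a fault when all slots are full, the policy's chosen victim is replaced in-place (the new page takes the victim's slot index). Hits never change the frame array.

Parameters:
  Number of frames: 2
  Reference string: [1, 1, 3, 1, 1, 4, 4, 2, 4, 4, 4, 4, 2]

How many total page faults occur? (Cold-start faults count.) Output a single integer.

Step 0: ref 1 → FAULT, frames=[1,-]
Step 1: ref 1 → HIT, frames=[1,-]
Step 2: ref 3 → FAULT, frames=[1,3]
Step 3: ref 1 → HIT, frames=[1,3]
Step 4: ref 1 → HIT, frames=[1,3]
Step 5: ref 4 → FAULT (evict 1), frames=[4,3]
Step 6: ref 4 → HIT, frames=[4,3]
Step 7: ref 2 → FAULT (evict 3), frames=[4,2]
Step 8: ref 4 → HIT, frames=[4,2]
Step 9: ref 4 → HIT, frames=[4,2]
Step 10: ref 4 → HIT, frames=[4,2]
Step 11: ref 4 → HIT, frames=[4,2]
Step 12: ref 2 → HIT, frames=[4,2]
Total faults: 4

Answer: 4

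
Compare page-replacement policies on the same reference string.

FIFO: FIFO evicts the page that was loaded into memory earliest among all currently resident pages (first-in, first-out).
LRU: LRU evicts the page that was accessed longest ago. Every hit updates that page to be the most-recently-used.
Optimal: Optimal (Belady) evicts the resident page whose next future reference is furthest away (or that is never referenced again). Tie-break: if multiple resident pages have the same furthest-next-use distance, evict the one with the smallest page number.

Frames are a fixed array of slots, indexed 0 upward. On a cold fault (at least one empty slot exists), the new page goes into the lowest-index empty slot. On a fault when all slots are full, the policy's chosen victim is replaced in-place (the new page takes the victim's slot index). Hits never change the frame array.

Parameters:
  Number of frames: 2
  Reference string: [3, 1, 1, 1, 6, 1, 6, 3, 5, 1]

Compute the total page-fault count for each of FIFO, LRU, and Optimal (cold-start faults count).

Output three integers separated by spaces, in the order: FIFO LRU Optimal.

Answer: 6 6 5

Derivation:
--- FIFO ---
  step 0: ref 3 -> FAULT, frames=[3,-] (faults so far: 1)
  step 1: ref 1 -> FAULT, frames=[3,1] (faults so far: 2)
  step 2: ref 1 -> HIT, frames=[3,1] (faults so far: 2)
  step 3: ref 1 -> HIT, frames=[3,1] (faults so far: 2)
  step 4: ref 6 -> FAULT, evict 3, frames=[6,1] (faults so far: 3)
  step 5: ref 1 -> HIT, frames=[6,1] (faults so far: 3)
  step 6: ref 6 -> HIT, frames=[6,1] (faults so far: 3)
  step 7: ref 3 -> FAULT, evict 1, frames=[6,3] (faults so far: 4)
  step 8: ref 5 -> FAULT, evict 6, frames=[5,3] (faults so far: 5)
  step 9: ref 1 -> FAULT, evict 3, frames=[5,1] (faults so far: 6)
  FIFO total faults: 6
--- LRU ---
  step 0: ref 3 -> FAULT, frames=[3,-] (faults so far: 1)
  step 1: ref 1 -> FAULT, frames=[3,1] (faults so far: 2)
  step 2: ref 1 -> HIT, frames=[3,1] (faults so far: 2)
  step 3: ref 1 -> HIT, frames=[3,1] (faults so far: 2)
  step 4: ref 6 -> FAULT, evict 3, frames=[6,1] (faults so far: 3)
  step 5: ref 1 -> HIT, frames=[6,1] (faults so far: 3)
  step 6: ref 6 -> HIT, frames=[6,1] (faults so far: 3)
  step 7: ref 3 -> FAULT, evict 1, frames=[6,3] (faults so far: 4)
  step 8: ref 5 -> FAULT, evict 6, frames=[5,3] (faults so far: 5)
  step 9: ref 1 -> FAULT, evict 3, frames=[5,1] (faults so far: 6)
  LRU total faults: 6
--- Optimal ---
  step 0: ref 3 -> FAULT, frames=[3,-] (faults so far: 1)
  step 1: ref 1 -> FAULT, frames=[3,1] (faults so far: 2)
  step 2: ref 1 -> HIT, frames=[3,1] (faults so far: 2)
  step 3: ref 1 -> HIT, frames=[3,1] (faults so far: 2)
  step 4: ref 6 -> FAULT, evict 3, frames=[6,1] (faults so far: 3)
  step 5: ref 1 -> HIT, frames=[6,1] (faults so far: 3)
  step 6: ref 6 -> HIT, frames=[6,1] (faults so far: 3)
  step 7: ref 3 -> FAULT, evict 6, frames=[3,1] (faults so far: 4)
  step 8: ref 5 -> FAULT, evict 3, frames=[5,1] (faults so far: 5)
  step 9: ref 1 -> HIT, frames=[5,1] (faults so far: 5)
  Optimal total faults: 5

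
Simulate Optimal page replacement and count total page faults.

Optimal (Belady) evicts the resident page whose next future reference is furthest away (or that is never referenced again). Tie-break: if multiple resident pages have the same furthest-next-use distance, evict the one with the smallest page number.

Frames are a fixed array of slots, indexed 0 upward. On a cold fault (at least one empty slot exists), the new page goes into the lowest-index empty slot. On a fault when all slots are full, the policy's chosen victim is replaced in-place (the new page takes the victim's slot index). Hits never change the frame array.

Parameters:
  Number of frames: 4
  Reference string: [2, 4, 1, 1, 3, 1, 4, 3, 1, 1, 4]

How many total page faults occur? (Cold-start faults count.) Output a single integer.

Answer: 4

Derivation:
Step 0: ref 2 → FAULT, frames=[2,-,-,-]
Step 1: ref 4 → FAULT, frames=[2,4,-,-]
Step 2: ref 1 → FAULT, frames=[2,4,1,-]
Step 3: ref 1 → HIT, frames=[2,4,1,-]
Step 4: ref 3 → FAULT, frames=[2,4,1,3]
Step 5: ref 1 → HIT, frames=[2,4,1,3]
Step 6: ref 4 → HIT, frames=[2,4,1,3]
Step 7: ref 3 → HIT, frames=[2,4,1,3]
Step 8: ref 1 → HIT, frames=[2,4,1,3]
Step 9: ref 1 → HIT, frames=[2,4,1,3]
Step 10: ref 4 → HIT, frames=[2,4,1,3]
Total faults: 4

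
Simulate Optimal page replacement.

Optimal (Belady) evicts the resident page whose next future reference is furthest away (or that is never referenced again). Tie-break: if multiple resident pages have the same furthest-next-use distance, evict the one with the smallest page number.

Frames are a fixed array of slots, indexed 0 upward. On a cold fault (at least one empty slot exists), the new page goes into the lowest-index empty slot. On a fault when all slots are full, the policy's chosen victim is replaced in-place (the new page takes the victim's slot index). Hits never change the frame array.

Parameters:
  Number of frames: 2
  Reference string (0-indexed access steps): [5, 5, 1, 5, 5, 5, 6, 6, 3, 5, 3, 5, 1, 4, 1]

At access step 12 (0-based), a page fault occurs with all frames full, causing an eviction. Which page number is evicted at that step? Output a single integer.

Step 0: ref 5 -> FAULT, frames=[5,-]
Step 1: ref 5 -> HIT, frames=[5,-]
Step 2: ref 1 -> FAULT, frames=[5,1]
Step 3: ref 5 -> HIT, frames=[5,1]
Step 4: ref 5 -> HIT, frames=[5,1]
Step 5: ref 5 -> HIT, frames=[5,1]
Step 6: ref 6 -> FAULT, evict 1, frames=[5,6]
Step 7: ref 6 -> HIT, frames=[5,6]
Step 8: ref 3 -> FAULT, evict 6, frames=[5,3]
Step 9: ref 5 -> HIT, frames=[5,3]
Step 10: ref 3 -> HIT, frames=[5,3]
Step 11: ref 5 -> HIT, frames=[5,3]
Step 12: ref 1 -> FAULT, evict 3, frames=[5,1]
At step 12: evicted page 3

Answer: 3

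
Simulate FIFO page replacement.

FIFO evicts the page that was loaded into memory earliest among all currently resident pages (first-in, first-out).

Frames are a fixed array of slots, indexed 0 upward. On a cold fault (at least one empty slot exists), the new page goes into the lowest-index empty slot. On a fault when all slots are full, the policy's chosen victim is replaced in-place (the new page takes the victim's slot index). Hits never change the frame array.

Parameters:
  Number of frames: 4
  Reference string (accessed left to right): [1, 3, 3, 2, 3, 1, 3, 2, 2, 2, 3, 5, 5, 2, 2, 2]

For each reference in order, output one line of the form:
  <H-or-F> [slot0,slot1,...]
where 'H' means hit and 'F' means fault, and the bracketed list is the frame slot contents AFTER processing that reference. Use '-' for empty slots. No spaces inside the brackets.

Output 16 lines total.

F [1,-,-,-]
F [1,3,-,-]
H [1,3,-,-]
F [1,3,2,-]
H [1,3,2,-]
H [1,3,2,-]
H [1,3,2,-]
H [1,3,2,-]
H [1,3,2,-]
H [1,3,2,-]
H [1,3,2,-]
F [1,3,2,5]
H [1,3,2,5]
H [1,3,2,5]
H [1,3,2,5]
H [1,3,2,5]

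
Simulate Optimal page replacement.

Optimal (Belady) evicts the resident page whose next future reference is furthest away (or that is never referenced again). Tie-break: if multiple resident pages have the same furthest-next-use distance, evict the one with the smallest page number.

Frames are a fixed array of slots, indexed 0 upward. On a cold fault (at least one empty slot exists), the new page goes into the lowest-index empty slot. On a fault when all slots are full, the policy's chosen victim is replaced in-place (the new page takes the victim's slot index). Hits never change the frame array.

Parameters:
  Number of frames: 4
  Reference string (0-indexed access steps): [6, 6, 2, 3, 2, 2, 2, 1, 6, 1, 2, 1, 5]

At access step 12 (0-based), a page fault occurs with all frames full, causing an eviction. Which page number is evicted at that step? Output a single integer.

Answer: 1

Derivation:
Step 0: ref 6 -> FAULT, frames=[6,-,-,-]
Step 1: ref 6 -> HIT, frames=[6,-,-,-]
Step 2: ref 2 -> FAULT, frames=[6,2,-,-]
Step 3: ref 3 -> FAULT, frames=[6,2,3,-]
Step 4: ref 2 -> HIT, frames=[6,2,3,-]
Step 5: ref 2 -> HIT, frames=[6,2,3,-]
Step 6: ref 2 -> HIT, frames=[6,2,3,-]
Step 7: ref 1 -> FAULT, frames=[6,2,3,1]
Step 8: ref 6 -> HIT, frames=[6,2,3,1]
Step 9: ref 1 -> HIT, frames=[6,2,3,1]
Step 10: ref 2 -> HIT, frames=[6,2,3,1]
Step 11: ref 1 -> HIT, frames=[6,2,3,1]
Step 12: ref 5 -> FAULT, evict 1, frames=[6,2,3,5]
At step 12: evicted page 1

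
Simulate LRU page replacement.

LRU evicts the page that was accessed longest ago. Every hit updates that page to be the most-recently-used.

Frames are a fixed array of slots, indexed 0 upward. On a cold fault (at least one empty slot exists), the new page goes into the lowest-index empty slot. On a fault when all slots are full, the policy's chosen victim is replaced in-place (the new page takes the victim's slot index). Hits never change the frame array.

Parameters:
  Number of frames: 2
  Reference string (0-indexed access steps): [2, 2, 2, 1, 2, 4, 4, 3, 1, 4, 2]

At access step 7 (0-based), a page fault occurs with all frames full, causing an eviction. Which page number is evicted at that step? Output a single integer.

Step 0: ref 2 -> FAULT, frames=[2,-]
Step 1: ref 2 -> HIT, frames=[2,-]
Step 2: ref 2 -> HIT, frames=[2,-]
Step 3: ref 1 -> FAULT, frames=[2,1]
Step 4: ref 2 -> HIT, frames=[2,1]
Step 5: ref 4 -> FAULT, evict 1, frames=[2,4]
Step 6: ref 4 -> HIT, frames=[2,4]
Step 7: ref 3 -> FAULT, evict 2, frames=[3,4]
At step 7: evicted page 2

Answer: 2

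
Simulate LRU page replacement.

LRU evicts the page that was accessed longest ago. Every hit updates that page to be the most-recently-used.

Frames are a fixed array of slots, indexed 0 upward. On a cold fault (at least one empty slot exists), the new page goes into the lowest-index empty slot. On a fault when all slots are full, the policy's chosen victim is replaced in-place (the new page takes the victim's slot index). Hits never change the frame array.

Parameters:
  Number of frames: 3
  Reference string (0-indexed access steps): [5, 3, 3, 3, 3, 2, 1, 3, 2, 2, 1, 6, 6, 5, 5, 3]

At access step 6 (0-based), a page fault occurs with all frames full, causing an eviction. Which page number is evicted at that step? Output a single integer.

Answer: 5

Derivation:
Step 0: ref 5 -> FAULT, frames=[5,-,-]
Step 1: ref 3 -> FAULT, frames=[5,3,-]
Step 2: ref 3 -> HIT, frames=[5,3,-]
Step 3: ref 3 -> HIT, frames=[5,3,-]
Step 4: ref 3 -> HIT, frames=[5,3,-]
Step 5: ref 2 -> FAULT, frames=[5,3,2]
Step 6: ref 1 -> FAULT, evict 5, frames=[1,3,2]
At step 6: evicted page 5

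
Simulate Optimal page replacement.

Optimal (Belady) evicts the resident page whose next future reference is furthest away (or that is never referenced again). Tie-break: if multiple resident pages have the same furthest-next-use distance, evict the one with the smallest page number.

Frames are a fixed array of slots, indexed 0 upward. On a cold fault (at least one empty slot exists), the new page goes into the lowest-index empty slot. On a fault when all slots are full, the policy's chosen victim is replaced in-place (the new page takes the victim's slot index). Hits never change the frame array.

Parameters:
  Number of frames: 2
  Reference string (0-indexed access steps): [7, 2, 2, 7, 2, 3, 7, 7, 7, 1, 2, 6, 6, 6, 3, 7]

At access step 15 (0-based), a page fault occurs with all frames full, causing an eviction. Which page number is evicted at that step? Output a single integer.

Step 0: ref 7 -> FAULT, frames=[7,-]
Step 1: ref 2 -> FAULT, frames=[7,2]
Step 2: ref 2 -> HIT, frames=[7,2]
Step 3: ref 7 -> HIT, frames=[7,2]
Step 4: ref 2 -> HIT, frames=[7,2]
Step 5: ref 3 -> FAULT, evict 2, frames=[7,3]
Step 6: ref 7 -> HIT, frames=[7,3]
Step 7: ref 7 -> HIT, frames=[7,3]
Step 8: ref 7 -> HIT, frames=[7,3]
Step 9: ref 1 -> FAULT, evict 7, frames=[1,3]
Step 10: ref 2 -> FAULT, evict 1, frames=[2,3]
Step 11: ref 6 -> FAULT, evict 2, frames=[6,3]
Step 12: ref 6 -> HIT, frames=[6,3]
Step 13: ref 6 -> HIT, frames=[6,3]
Step 14: ref 3 -> HIT, frames=[6,3]
Step 15: ref 7 -> FAULT, evict 3, frames=[6,7]
At step 15: evicted page 3

Answer: 3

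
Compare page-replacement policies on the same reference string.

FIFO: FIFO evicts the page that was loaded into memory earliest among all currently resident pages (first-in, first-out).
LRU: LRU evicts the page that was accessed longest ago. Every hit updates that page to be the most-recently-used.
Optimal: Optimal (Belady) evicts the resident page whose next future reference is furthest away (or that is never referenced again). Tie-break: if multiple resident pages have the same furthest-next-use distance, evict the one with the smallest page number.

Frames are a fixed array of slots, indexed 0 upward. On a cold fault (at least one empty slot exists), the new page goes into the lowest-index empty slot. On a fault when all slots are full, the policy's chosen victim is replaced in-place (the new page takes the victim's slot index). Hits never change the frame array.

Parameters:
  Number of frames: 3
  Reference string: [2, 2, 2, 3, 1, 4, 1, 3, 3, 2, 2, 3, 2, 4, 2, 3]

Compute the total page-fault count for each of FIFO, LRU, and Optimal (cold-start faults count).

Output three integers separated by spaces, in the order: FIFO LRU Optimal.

Answer: 6 6 5

Derivation:
--- FIFO ---
  step 0: ref 2 -> FAULT, frames=[2,-,-] (faults so far: 1)
  step 1: ref 2 -> HIT, frames=[2,-,-] (faults so far: 1)
  step 2: ref 2 -> HIT, frames=[2,-,-] (faults so far: 1)
  step 3: ref 3 -> FAULT, frames=[2,3,-] (faults so far: 2)
  step 4: ref 1 -> FAULT, frames=[2,3,1] (faults so far: 3)
  step 5: ref 4 -> FAULT, evict 2, frames=[4,3,1] (faults so far: 4)
  step 6: ref 1 -> HIT, frames=[4,3,1] (faults so far: 4)
  step 7: ref 3 -> HIT, frames=[4,3,1] (faults so far: 4)
  step 8: ref 3 -> HIT, frames=[4,3,1] (faults so far: 4)
  step 9: ref 2 -> FAULT, evict 3, frames=[4,2,1] (faults so far: 5)
  step 10: ref 2 -> HIT, frames=[4,2,1] (faults so far: 5)
  step 11: ref 3 -> FAULT, evict 1, frames=[4,2,3] (faults so far: 6)
  step 12: ref 2 -> HIT, frames=[4,2,3] (faults so far: 6)
  step 13: ref 4 -> HIT, frames=[4,2,3] (faults so far: 6)
  step 14: ref 2 -> HIT, frames=[4,2,3] (faults so far: 6)
  step 15: ref 3 -> HIT, frames=[4,2,3] (faults so far: 6)
  FIFO total faults: 6
--- LRU ---
  step 0: ref 2 -> FAULT, frames=[2,-,-] (faults so far: 1)
  step 1: ref 2 -> HIT, frames=[2,-,-] (faults so far: 1)
  step 2: ref 2 -> HIT, frames=[2,-,-] (faults so far: 1)
  step 3: ref 3 -> FAULT, frames=[2,3,-] (faults so far: 2)
  step 4: ref 1 -> FAULT, frames=[2,3,1] (faults so far: 3)
  step 5: ref 4 -> FAULT, evict 2, frames=[4,3,1] (faults so far: 4)
  step 6: ref 1 -> HIT, frames=[4,3,1] (faults so far: 4)
  step 7: ref 3 -> HIT, frames=[4,3,1] (faults so far: 4)
  step 8: ref 3 -> HIT, frames=[4,3,1] (faults so far: 4)
  step 9: ref 2 -> FAULT, evict 4, frames=[2,3,1] (faults so far: 5)
  step 10: ref 2 -> HIT, frames=[2,3,1] (faults so far: 5)
  step 11: ref 3 -> HIT, frames=[2,3,1] (faults so far: 5)
  step 12: ref 2 -> HIT, frames=[2,3,1] (faults so far: 5)
  step 13: ref 4 -> FAULT, evict 1, frames=[2,3,4] (faults so far: 6)
  step 14: ref 2 -> HIT, frames=[2,3,4] (faults so far: 6)
  step 15: ref 3 -> HIT, frames=[2,3,4] (faults so far: 6)
  LRU total faults: 6
--- Optimal ---
  step 0: ref 2 -> FAULT, frames=[2,-,-] (faults so far: 1)
  step 1: ref 2 -> HIT, frames=[2,-,-] (faults so far: 1)
  step 2: ref 2 -> HIT, frames=[2,-,-] (faults so far: 1)
  step 3: ref 3 -> FAULT, frames=[2,3,-] (faults so far: 2)
  step 4: ref 1 -> FAULT, frames=[2,3,1] (faults so far: 3)
  step 5: ref 4 -> FAULT, evict 2, frames=[4,3,1] (faults so far: 4)
  step 6: ref 1 -> HIT, frames=[4,3,1] (faults so far: 4)
  step 7: ref 3 -> HIT, frames=[4,3,1] (faults so far: 4)
  step 8: ref 3 -> HIT, frames=[4,3,1] (faults so far: 4)
  step 9: ref 2 -> FAULT, evict 1, frames=[4,3,2] (faults so far: 5)
  step 10: ref 2 -> HIT, frames=[4,3,2] (faults so far: 5)
  step 11: ref 3 -> HIT, frames=[4,3,2] (faults so far: 5)
  step 12: ref 2 -> HIT, frames=[4,3,2] (faults so far: 5)
  step 13: ref 4 -> HIT, frames=[4,3,2] (faults so far: 5)
  step 14: ref 2 -> HIT, frames=[4,3,2] (faults so far: 5)
  step 15: ref 3 -> HIT, frames=[4,3,2] (faults so far: 5)
  Optimal total faults: 5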